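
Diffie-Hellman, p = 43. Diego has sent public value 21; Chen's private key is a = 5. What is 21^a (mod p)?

Shared key K = 21^5 mod 43.
21^1 ≡ 21 (mod 43)
21^2 = (21^1)^2 ≡ 21^2 = 441 ≡ 11 (mod 43)
21^4 = (21^2)^2 ≡ 11^2 = 121 ≡ 35 (mod 43)
21^5 = 21^4 · 21^1 ≡ 35 · 21 ≡ 4 (mod 43).

4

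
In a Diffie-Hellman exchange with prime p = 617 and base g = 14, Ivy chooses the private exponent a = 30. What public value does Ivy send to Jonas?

484

Public value = 14^{30} \pmod{617}.
14^1 ≡ 14 (mod 617)
14^2 = (14^1)^2 ≡ 14^2 = 196 ≡ 196 (mod 617)
14^4 = (14^2)^2 ≡ 196^2 = 38416 ≡ 162 (mod 617)
14^8 = (14^4)^2 ≡ 162^2 = 26244 ≡ 330 (mod 617)
14^16 = (14^8)^2 ≡ 330^2 = 108900 ≡ 308 (mod 617)
14^30 = 14^16 · 14^8 · 14^4 · 14^2 ≡ 308 · 330 · 162 · 196 ≡ 484 (mod 617).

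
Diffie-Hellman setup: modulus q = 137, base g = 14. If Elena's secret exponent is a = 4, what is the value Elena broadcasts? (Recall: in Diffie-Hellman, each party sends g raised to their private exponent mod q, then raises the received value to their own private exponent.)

Public value = 14^4 mod 137.
14^1 ≡ 14 (mod 137)
14^2 = (14^1)^2 ≡ 14^2 = 196 ≡ 59 (mod 137)
14^4 = (14^2)^2 ≡ 59^2 = 3481 ≡ 56 (mod 137)

56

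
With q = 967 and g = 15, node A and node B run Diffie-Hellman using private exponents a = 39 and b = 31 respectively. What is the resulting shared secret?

Node A sends A = g^a mod q = 15^39 mod 967.
15^1 ≡ 15 (mod 967)
15^2 = (15^1)^2 ≡ 15^2 = 225 ≡ 225 (mod 967)
15^4 = (15^2)^2 ≡ 225^2 = 50625 ≡ 341 (mod 967)
15^8 = (15^4)^2 ≡ 341^2 = 116281 ≡ 241 (mod 967)
15^16 = (15^8)^2 ≡ 241^2 = 58081 ≡ 61 (mod 967)
15^32 = (15^16)^2 ≡ 61^2 = 3721 ≡ 820 (mod 967)
15^39 = 15^32 · 15^4 · 15^2 · 15^1 ≡ 820 · 341 · 225 · 15 ≡ 926 (mod 967).
So A = 926. Node B then computes K = A^b mod q = 926^31 mod 967.
926^1 ≡ 926 (mod 967)
926^2 = (926^1)^2 ≡ 926^2 = 857476 ≡ 714 (mod 967)
926^4 = (926^2)^2 ≡ 714^2 = 509796 ≡ 187 (mod 967)
926^8 = (926^4)^2 ≡ 187^2 = 34969 ≡ 157 (mod 967)
926^16 = (926^8)^2 ≡ 157^2 = 24649 ≡ 474 (mod 967)
926^31 = 926^16 · 926^8 · 926^4 · 926^2 · 926^1 ≡ 474 · 157 · 187 · 714 · 926 ≡ 157 (mod 967).

157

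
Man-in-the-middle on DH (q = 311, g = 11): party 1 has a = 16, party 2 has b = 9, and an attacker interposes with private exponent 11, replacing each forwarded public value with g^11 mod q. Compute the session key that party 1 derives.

243

Party 1 receives an attacker's public value M = 11^11 mod 311 instead of the honest one.
11^1 ≡ 11 (mod 311)
11^2 = (11^1)^2 ≡ 11^2 = 121 ≡ 121 (mod 311)
11^4 = (11^2)^2 ≡ 121^2 = 14641 ≡ 24 (mod 311)
11^8 = (11^4)^2 ≡ 24^2 = 576 ≡ 265 (mod 311)
11^11 = 11^8 · 11^2 · 11^1 ≡ 265 · 121 · 11 ≡ 41 (mod 311).
So M = 41. Party 1 computes K = M^16 mod 311.
41^1 ≡ 41 (mod 311)
41^2 = (41^1)^2 ≡ 41^2 = 1681 ≡ 126 (mod 311)
41^4 = (41^2)^2 ≡ 126^2 = 15876 ≡ 15 (mod 311)
41^8 = (41^4)^2 ≡ 15^2 = 225 ≡ 225 (mod 311)
41^16 = (41^8)^2 ≡ 225^2 = 50625 ≡ 243 (mod 311)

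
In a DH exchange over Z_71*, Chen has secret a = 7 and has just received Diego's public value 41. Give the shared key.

70

Shared key K = 41^7 mod 71.
41^1 ≡ 41 (mod 71)
41^2 = (41^1)^2 ≡ 41^2 = 1681 ≡ 48 (mod 71)
41^4 = (41^2)^2 ≡ 48^2 = 2304 ≡ 32 (mod 71)
41^7 = 41^4 · 41^2 · 41^1 ≡ 32 · 48 · 41 ≡ 70 (mod 71).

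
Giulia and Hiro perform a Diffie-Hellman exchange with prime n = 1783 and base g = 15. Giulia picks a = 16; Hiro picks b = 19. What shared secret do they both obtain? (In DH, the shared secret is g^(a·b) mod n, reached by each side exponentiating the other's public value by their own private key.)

110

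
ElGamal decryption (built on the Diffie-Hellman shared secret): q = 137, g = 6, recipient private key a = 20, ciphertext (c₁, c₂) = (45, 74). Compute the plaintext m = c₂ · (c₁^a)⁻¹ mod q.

Shared mask s = c₁^a mod q = 45^20 mod 137.
45^1 ≡ 45 (mod 137)
45^2 = (45^1)^2 ≡ 45^2 = 2025 ≡ 107 (mod 137)
45^4 = (45^2)^2 ≡ 107^2 = 11449 ≡ 78 (mod 137)
45^8 = (45^4)^2 ≡ 78^2 = 6084 ≡ 56 (mod 137)
45^16 = (45^8)^2 ≡ 56^2 = 3136 ≡ 122 (mod 137)
45^20 = 45^16 · 45^4 ≡ 122 · 78 ≡ 63 (mod 137).
So s = 63; s⁻¹ ≡ 87 (mod 137).
m = c₂ · s⁻¹ mod 137 = 74 · 87 mod 137 = 136.

136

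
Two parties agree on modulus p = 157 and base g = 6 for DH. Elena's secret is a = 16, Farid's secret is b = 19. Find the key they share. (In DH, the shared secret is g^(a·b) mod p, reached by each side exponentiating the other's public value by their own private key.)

89

Elena sends A = g^a mod p = 6^16 mod 157.
6^1 ≡ 6 (mod 157)
6^2 = (6^1)^2 ≡ 6^2 = 36 ≡ 36 (mod 157)
6^4 = (6^2)^2 ≡ 36^2 = 1296 ≡ 40 (mod 157)
6^8 = (6^4)^2 ≡ 40^2 = 1600 ≡ 30 (mod 157)
6^16 = (6^8)^2 ≡ 30^2 = 900 ≡ 115 (mod 157)
So A = 115. Farid then computes K = A^b mod p = 115^19 mod 157.
115^1 ≡ 115 (mod 157)
115^2 = (115^1)^2 ≡ 115^2 = 13225 ≡ 37 (mod 157)
115^4 = (115^2)^2 ≡ 37^2 = 1369 ≡ 113 (mod 157)
115^8 = (115^4)^2 ≡ 113^2 = 12769 ≡ 52 (mod 157)
115^16 = (115^8)^2 ≡ 52^2 = 2704 ≡ 35 (mod 157)
115^19 = 115^16 · 115^2 · 115^1 ≡ 35 · 37 · 115 ≡ 89 (mod 157).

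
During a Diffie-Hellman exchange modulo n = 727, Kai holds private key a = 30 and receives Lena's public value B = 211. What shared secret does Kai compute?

Shared key K = 211^30 mod 727.
211^1 ≡ 211 (mod 727)
211^2 = (211^1)^2 ≡ 211^2 = 44521 ≡ 174 (mod 727)
211^4 = (211^2)^2 ≡ 174^2 = 30276 ≡ 469 (mod 727)
211^8 = (211^4)^2 ≡ 469^2 = 219961 ≡ 407 (mod 727)
211^16 = (211^8)^2 ≡ 407^2 = 165649 ≡ 620 (mod 727)
211^30 = 211^16 · 211^8 · 211^4 · 211^2 ≡ 620 · 407 · 469 · 174 ≡ 563 (mod 727).

563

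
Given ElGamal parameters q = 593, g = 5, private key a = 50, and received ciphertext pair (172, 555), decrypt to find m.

475

Shared mask s = c₁^a mod q = 172^50 mod 593.
172^1 ≡ 172 (mod 593)
172^2 = (172^1)^2 ≡ 172^2 = 29584 ≡ 527 (mod 593)
172^4 = (172^2)^2 ≡ 527^2 = 277729 ≡ 205 (mod 593)
172^8 = (172^4)^2 ≡ 205^2 = 42025 ≡ 515 (mod 593)
172^16 = (172^8)^2 ≡ 515^2 = 265225 ≡ 154 (mod 593)
172^32 = (172^16)^2 ≡ 154^2 = 23716 ≡ 589 (mod 593)
172^50 = 172^32 · 172^16 · 172^2 ≡ 589 · 154 · 527 ≡ 332 (mod 593).
So s = 332; s⁻¹ ≡ 284 (mod 593).
m = c₂ · s⁻¹ mod 593 = 555 · 284 mod 593 = 475.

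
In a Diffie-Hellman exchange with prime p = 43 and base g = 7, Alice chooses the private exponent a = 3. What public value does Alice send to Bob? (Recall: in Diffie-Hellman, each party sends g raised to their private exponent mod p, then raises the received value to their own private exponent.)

Public value = 7^3 (mod 43).
7^1 ≡ 7 (mod 43)
7^2 = (7^1)^2 ≡ 7^2 = 49 ≡ 6 (mod 43)
7^3 = 7^2 · 7^1 ≡ 6 · 7 ≡ 42 (mod 43).

42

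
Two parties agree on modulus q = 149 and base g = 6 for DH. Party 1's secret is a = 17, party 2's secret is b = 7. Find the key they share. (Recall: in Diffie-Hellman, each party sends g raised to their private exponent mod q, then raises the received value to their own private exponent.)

Party 2 sends B = g^b mod q = 6^7 mod 149.
6^1 ≡ 6 (mod 149)
6^2 = (6^1)^2 ≡ 6^2 = 36 ≡ 36 (mod 149)
6^4 = (6^2)^2 ≡ 36^2 = 1296 ≡ 104 (mod 149)
6^7 = 6^4 · 6^2 · 6^1 ≡ 104 · 36 · 6 ≡ 114 (mod 149).
So B = 114. Party 1 then computes K = B^a mod q = 114^17 mod 149.
114^1 ≡ 114 (mod 149)
114^2 = (114^1)^2 ≡ 114^2 = 12996 ≡ 33 (mod 149)
114^4 = (114^2)^2 ≡ 33^2 = 1089 ≡ 46 (mod 149)
114^8 = (114^4)^2 ≡ 46^2 = 2116 ≡ 30 (mod 149)
114^16 = (114^8)^2 ≡ 30^2 = 900 ≡ 6 (mod 149)
114^17 = 114^16 · 114^1 ≡ 6 · 114 ≡ 88 (mod 149).

88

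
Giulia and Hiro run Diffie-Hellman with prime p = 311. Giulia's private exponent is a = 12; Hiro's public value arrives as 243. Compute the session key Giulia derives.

24

Shared key K = 243^12 mod 311.
243^1 ≡ 243 (mod 311)
243^2 = (243^1)^2 ≡ 243^2 = 59049 ≡ 270 (mod 311)
243^4 = (243^2)^2 ≡ 270^2 = 72900 ≡ 126 (mod 311)
243^8 = (243^4)^2 ≡ 126^2 = 15876 ≡ 15 (mod 311)
243^12 = 243^8 · 243^4 ≡ 15 · 126 ≡ 24 (mod 311).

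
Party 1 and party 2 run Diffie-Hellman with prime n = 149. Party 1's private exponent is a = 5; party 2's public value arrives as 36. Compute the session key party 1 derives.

39

Shared key K = 36^5 mod 149.
36^1 ≡ 36 (mod 149)
36^2 = (36^1)^2 ≡ 36^2 = 1296 ≡ 104 (mod 149)
36^4 = (36^2)^2 ≡ 104^2 = 10816 ≡ 88 (mod 149)
36^5 = 36^4 · 36^1 ≡ 88 · 36 ≡ 39 (mod 149).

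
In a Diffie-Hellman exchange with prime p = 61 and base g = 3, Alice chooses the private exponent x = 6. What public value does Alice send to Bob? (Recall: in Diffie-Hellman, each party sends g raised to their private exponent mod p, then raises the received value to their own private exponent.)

58

Public value = 3^6 mod 61.
3^1 ≡ 3 (mod 61)
3^2 = (3^1)^2 ≡ 3^2 = 9 ≡ 9 (mod 61)
3^4 = (3^2)^2 ≡ 9^2 = 81 ≡ 20 (mod 61)
3^6 = 3^4 · 3^2 ≡ 20 · 9 ≡ 58 (mod 61).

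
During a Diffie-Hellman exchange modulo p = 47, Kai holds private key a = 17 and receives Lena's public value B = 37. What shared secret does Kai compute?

Shared key K = 37^17 mod 47.
37^1 ≡ 37 (mod 47)
37^2 = (37^1)^2 ≡ 37^2 = 1369 ≡ 6 (mod 47)
37^4 = (37^2)^2 ≡ 6^2 = 36 ≡ 36 (mod 47)
37^8 = (37^4)^2 ≡ 36^2 = 1296 ≡ 27 (mod 47)
37^16 = (37^8)^2 ≡ 27^2 = 729 ≡ 24 (mod 47)
37^17 = 37^16 · 37^1 ≡ 24 · 37 ≡ 42 (mod 47).

42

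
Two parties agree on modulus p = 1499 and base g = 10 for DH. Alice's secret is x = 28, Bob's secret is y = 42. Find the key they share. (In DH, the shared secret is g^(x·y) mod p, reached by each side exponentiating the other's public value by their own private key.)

1349

Alice sends A = g^x mod p = 10^28 mod 1499.
10^1 ≡ 10 (mod 1499)
10^2 = (10^1)^2 ≡ 10^2 = 100 ≡ 100 (mod 1499)
10^4 = (10^2)^2 ≡ 100^2 = 10000 ≡ 1006 (mod 1499)
10^8 = (10^4)^2 ≡ 1006^2 = 1012036 ≡ 211 (mod 1499)
10^16 = (10^8)^2 ≡ 211^2 = 44521 ≡ 1050 (mod 1499)
10^28 = 10^16 · 10^8 · 10^4 ≡ 1050 · 211 · 1006 ≡ 485 (mod 1499).
So A = 485. Bob then computes K = A^y mod p = 485^42 mod 1499.
485^1 ≡ 485 (mod 1499)
485^2 = (485^1)^2 ≡ 485^2 = 235225 ≡ 1381 (mod 1499)
485^4 = (485^2)^2 ≡ 1381^2 = 1907161 ≡ 433 (mod 1499)
485^8 = (485^4)^2 ≡ 433^2 = 187489 ≡ 114 (mod 1499)
485^16 = (485^8)^2 ≡ 114^2 = 12996 ≡ 1004 (mod 1499)
485^32 = (485^16)^2 ≡ 1004^2 = 1008016 ≡ 688 (mod 1499)
485^42 = 485^32 · 485^8 · 485^2 ≡ 688 · 114 · 1381 ≡ 1349 (mod 1499).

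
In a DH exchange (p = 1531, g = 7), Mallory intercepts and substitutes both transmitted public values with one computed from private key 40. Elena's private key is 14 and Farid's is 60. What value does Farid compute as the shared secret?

Farid receives Mallory's public value M = 7^40 mod 1531 instead of the honest one.
7^1 ≡ 7 (mod 1531)
7^2 = (7^1)^2 ≡ 7^2 = 49 ≡ 49 (mod 1531)
7^4 = (7^2)^2 ≡ 49^2 = 2401 ≡ 870 (mod 1531)
7^8 = (7^4)^2 ≡ 870^2 = 756900 ≡ 586 (mod 1531)
7^16 = (7^8)^2 ≡ 586^2 = 343396 ≡ 452 (mod 1531)
7^32 = (7^16)^2 ≡ 452^2 = 204304 ≡ 681 (mod 1531)
7^40 = 7^32 · 7^8 ≡ 681 · 586 ≡ 1006 (mod 1531).
So M = 1006. Farid computes K = M^60 mod 1531.
1006^1 ≡ 1006 (mod 1531)
1006^2 = (1006^1)^2 ≡ 1006^2 = 1012036 ≡ 45 (mod 1531)
1006^4 = (1006^2)^2 ≡ 45^2 = 2025 ≡ 494 (mod 1531)
1006^8 = (1006^4)^2 ≡ 494^2 = 244036 ≡ 607 (mod 1531)
1006^16 = (1006^8)^2 ≡ 607^2 = 368449 ≡ 1009 (mod 1531)
1006^32 = (1006^16)^2 ≡ 1009^2 = 1018081 ≡ 1497 (mod 1531)
1006^60 = 1006^32 · 1006^16 · 1006^8 · 1006^4 ≡ 1497 · 1009 · 607 · 494 ≡ 1304 (mod 1531).

1304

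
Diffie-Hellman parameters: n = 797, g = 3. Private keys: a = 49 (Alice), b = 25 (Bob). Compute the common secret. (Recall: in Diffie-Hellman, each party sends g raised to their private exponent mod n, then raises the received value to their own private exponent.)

Alice sends A = g^a mod n = 3^49 mod 797.
3^1 ≡ 3 (mod 797)
3^2 = (3^1)^2 ≡ 3^2 = 9 ≡ 9 (mod 797)
3^4 = (3^2)^2 ≡ 9^2 = 81 ≡ 81 (mod 797)
3^8 = (3^4)^2 ≡ 81^2 = 6561 ≡ 185 (mod 797)
3^16 = (3^8)^2 ≡ 185^2 = 34225 ≡ 751 (mod 797)
3^32 = (3^16)^2 ≡ 751^2 = 564001 ≡ 522 (mod 797)
3^49 = 3^32 · 3^16 · 3^1 ≡ 522 · 751 · 3 ≡ 491 (mod 797).
So A = 491. Bob then computes K = A^b mod n = 491^25 mod 797.
491^1 ≡ 491 (mod 797)
491^2 = (491^1)^2 ≡ 491^2 = 241081 ≡ 387 (mod 797)
491^4 = (491^2)^2 ≡ 387^2 = 149769 ≡ 730 (mod 797)
491^8 = (491^4)^2 ≡ 730^2 = 532900 ≡ 504 (mod 797)
491^16 = (491^8)^2 ≡ 504^2 = 254016 ≡ 570 (mod 797)
491^25 = 491^16 · 491^8 · 491^1 ≡ 570 · 504 · 491 ≡ 623 (mod 797).

623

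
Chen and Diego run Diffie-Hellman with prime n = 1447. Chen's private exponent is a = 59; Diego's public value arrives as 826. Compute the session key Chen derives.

Shared key K = 826^59 mod 1447.
826^1 ≡ 826 (mod 1447)
826^2 = (826^1)^2 ≡ 826^2 = 682276 ≡ 739 (mod 1447)
826^4 = (826^2)^2 ≡ 739^2 = 546121 ≡ 602 (mod 1447)
826^8 = (826^4)^2 ≡ 602^2 = 362404 ≡ 654 (mod 1447)
826^16 = (826^8)^2 ≡ 654^2 = 427716 ≡ 851 (mod 1447)
826^32 = (826^16)^2 ≡ 851^2 = 724201 ≡ 701 (mod 1447)
826^59 = 826^32 · 826^16 · 826^8 · 826^2 · 826^1 ≡ 701 · 851 · 654 · 739 · 826 ≡ 447 (mod 1447).

447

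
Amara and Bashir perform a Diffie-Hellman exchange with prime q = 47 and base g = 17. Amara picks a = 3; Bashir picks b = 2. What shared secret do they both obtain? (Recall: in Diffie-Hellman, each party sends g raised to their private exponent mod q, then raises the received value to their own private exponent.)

Bashir sends B = g^b mod q = 17^2 mod 47.
17^1 ≡ 17 (mod 47)
17^2 = (17^1)^2 ≡ 17^2 = 289 ≡ 7 (mod 47)
So B = 7. Amara then computes K = B^a mod q = 7^3 mod 47.
7^1 ≡ 7 (mod 47)
7^2 = (7^1)^2 ≡ 7^2 = 49 ≡ 2 (mod 47)
7^3 = 7^2 · 7^1 ≡ 2 · 7 ≡ 14 (mod 47).

14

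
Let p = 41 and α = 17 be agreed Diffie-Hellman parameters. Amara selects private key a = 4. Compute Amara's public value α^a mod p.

Public value = 17^4 mod 41.
17^1 ≡ 17 (mod 41)
17^2 = (17^1)^2 ≡ 17^2 = 289 ≡ 2 (mod 41)
17^4 = (17^2)^2 ≡ 2^2 = 4 ≡ 4 (mod 41)

4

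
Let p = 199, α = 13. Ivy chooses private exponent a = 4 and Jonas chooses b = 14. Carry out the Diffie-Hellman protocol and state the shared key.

Jonas sends B = α^b mod p = 13^14 mod 199.
13^1 ≡ 13 (mod 199)
13^2 = (13^1)^2 ≡ 13^2 = 169 ≡ 169 (mod 199)
13^4 = (13^2)^2 ≡ 169^2 = 28561 ≡ 104 (mod 199)
13^8 = (13^4)^2 ≡ 104^2 = 10816 ≡ 70 (mod 199)
13^14 = 13^8 · 13^4 · 13^2 ≡ 70 · 104 · 169 ≡ 102 (mod 199).
So B = 102. Ivy then computes K = B^a mod p = 102^4 mod 199.
102^1 ≡ 102 (mod 199)
102^2 = (102^1)^2 ≡ 102^2 = 10404 ≡ 56 (mod 199)
102^4 = (102^2)^2 ≡ 56^2 = 3136 ≡ 151 (mod 199)

151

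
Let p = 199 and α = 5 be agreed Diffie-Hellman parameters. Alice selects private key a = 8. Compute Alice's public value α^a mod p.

187

Public value = 5^8 mod 199.
5^1 ≡ 5 (mod 199)
5^2 = (5^1)^2 ≡ 5^2 = 25 ≡ 25 (mod 199)
5^4 = (5^2)^2 ≡ 25^2 = 625 ≡ 28 (mod 199)
5^8 = (5^4)^2 ≡ 28^2 = 784 ≡ 187 (mod 199)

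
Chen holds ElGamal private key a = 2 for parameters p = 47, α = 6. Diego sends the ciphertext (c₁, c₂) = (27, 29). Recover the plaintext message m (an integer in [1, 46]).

Shared mask s = c₁^a mod p = 27^2 mod 47.
27^1 ≡ 27 (mod 47)
27^2 = (27^1)^2 ≡ 27^2 = 729 ≡ 24 (mod 47)
So s = 24; s⁻¹ ≡ 2 (mod 47).
m = c₂ · s⁻¹ mod 47 = 29 · 2 mod 47 = 11.

11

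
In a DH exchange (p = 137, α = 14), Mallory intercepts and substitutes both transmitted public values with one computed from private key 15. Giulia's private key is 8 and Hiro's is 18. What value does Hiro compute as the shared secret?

72

Hiro receives Mallory's public value M = 14^15 mod 137 instead of the honest one.
14^1 ≡ 14 (mod 137)
14^2 = (14^1)^2 ≡ 14^2 = 196 ≡ 59 (mod 137)
14^4 = (14^2)^2 ≡ 59^2 = 3481 ≡ 56 (mod 137)
14^8 = (14^4)^2 ≡ 56^2 = 3136 ≡ 122 (mod 137)
14^15 = 14^8 · 14^4 · 14^2 · 14^1 ≡ 122 · 56 · 59 · 14 ≡ 65 (mod 137).
So M = 65. Hiro computes K = M^18 mod 137.
65^1 ≡ 65 (mod 137)
65^2 = (65^1)^2 ≡ 65^2 = 4225 ≡ 115 (mod 137)
65^4 = (65^2)^2 ≡ 115^2 = 13225 ≡ 73 (mod 137)
65^8 = (65^4)^2 ≡ 73^2 = 5329 ≡ 123 (mod 137)
65^16 = (65^8)^2 ≡ 123^2 = 15129 ≡ 59 (mod 137)
65^18 = 65^16 · 65^2 ≡ 59 · 115 ≡ 72 (mod 137).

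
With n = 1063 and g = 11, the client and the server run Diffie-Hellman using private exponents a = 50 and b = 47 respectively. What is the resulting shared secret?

272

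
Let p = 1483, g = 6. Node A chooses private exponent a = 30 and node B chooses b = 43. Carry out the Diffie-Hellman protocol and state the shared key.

445

Node A sends A = g^a mod p = 6^30 mod 1483.
6^1 ≡ 6 (mod 1483)
6^2 = (6^1)^2 ≡ 6^2 = 36 ≡ 36 (mod 1483)
6^4 = (6^2)^2 ≡ 36^2 = 1296 ≡ 1296 (mod 1483)
6^8 = (6^4)^2 ≡ 1296^2 = 1679616 ≡ 860 (mod 1483)
6^16 = (6^8)^2 ≡ 860^2 = 739600 ≡ 1066 (mod 1483)
6^30 = 6^16 · 6^8 · 6^4 · 6^2 ≡ 1066 · 860 · 1296 · 36 ≡ 752 (mod 1483).
So A = 752. Node B then computes K = A^b mod p = 752^43 mod 1483.
752^1 ≡ 752 (mod 1483)
752^2 = (752^1)^2 ≡ 752^2 = 565504 ≡ 481 (mod 1483)
752^4 = (752^2)^2 ≡ 481^2 = 231361 ≡ 13 (mod 1483)
752^8 = (752^4)^2 ≡ 13^2 = 169 ≡ 169 (mod 1483)
752^16 = (752^8)^2 ≡ 169^2 = 28561 ≡ 384 (mod 1483)
752^32 = (752^16)^2 ≡ 384^2 = 147456 ≡ 639 (mod 1483)
752^43 = 752^32 · 752^8 · 752^2 · 752^1 ≡ 639 · 169 · 481 · 752 ≡ 445 (mod 1483).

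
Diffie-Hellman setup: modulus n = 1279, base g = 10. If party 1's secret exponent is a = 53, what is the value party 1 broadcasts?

Public value = 10^53 (mod 1279).
10^1 ≡ 10 (mod 1279)
10^2 = (10^1)^2 ≡ 10^2 = 100 ≡ 100 (mod 1279)
10^4 = (10^2)^2 ≡ 100^2 = 10000 ≡ 1047 (mod 1279)
10^8 = (10^4)^2 ≡ 1047^2 = 1096209 ≡ 106 (mod 1279)
10^16 = (10^8)^2 ≡ 106^2 = 11236 ≡ 1004 (mod 1279)
10^32 = (10^16)^2 ≡ 1004^2 = 1008016 ≡ 164 (mod 1279)
10^53 = 10^32 · 10^16 · 10^4 · 10^1 ≡ 164 · 1004 · 1047 · 10 ≡ 847 (mod 1279).

847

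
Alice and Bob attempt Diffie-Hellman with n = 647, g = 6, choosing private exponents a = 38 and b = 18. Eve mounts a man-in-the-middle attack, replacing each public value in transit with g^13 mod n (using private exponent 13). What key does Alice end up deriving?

53

Alice receives Eve's public value M = 6^13 mod 647 instead of the honest one.
6^1 ≡ 6 (mod 647)
6^2 = (6^1)^2 ≡ 6^2 = 36 ≡ 36 (mod 647)
6^4 = (6^2)^2 ≡ 36^2 = 1296 ≡ 2 (mod 647)
6^8 = (6^4)^2 ≡ 2^2 = 4 ≡ 4 (mod 647)
6^13 = 6^8 · 6^4 · 6^1 ≡ 4 · 2 · 6 ≡ 48 (mod 647).
So M = 48. Alice computes K = M^38 mod 647.
48^1 ≡ 48 (mod 647)
48^2 = (48^1)^2 ≡ 48^2 = 2304 ≡ 363 (mod 647)
48^4 = (48^2)^2 ≡ 363^2 = 131769 ≡ 428 (mod 647)
48^8 = (48^4)^2 ≡ 428^2 = 183184 ≡ 83 (mod 647)
48^16 = (48^8)^2 ≡ 83^2 = 6889 ≡ 419 (mod 647)
48^32 = (48^16)^2 ≡ 419^2 = 175561 ≡ 224 (mod 647)
48^38 = 48^32 · 48^4 · 48^2 ≡ 224 · 428 · 363 ≡ 53 (mod 647).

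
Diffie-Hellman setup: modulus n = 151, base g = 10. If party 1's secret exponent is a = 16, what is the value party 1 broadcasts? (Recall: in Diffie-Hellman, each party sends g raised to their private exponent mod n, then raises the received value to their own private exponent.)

Public value = 10^16 mod 151.
10^1 ≡ 10 (mod 151)
10^2 = (10^1)^2 ≡ 10^2 = 100 ≡ 100 (mod 151)
10^4 = (10^2)^2 ≡ 100^2 = 10000 ≡ 34 (mod 151)
10^8 = (10^4)^2 ≡ 34^2 = 1156 ≡ 99 (mod 151)
10^16 = (10^8)^2 ≡ 99^2 = 9801 ≡ 137 (mod 151)

137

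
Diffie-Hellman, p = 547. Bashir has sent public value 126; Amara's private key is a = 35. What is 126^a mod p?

Shared key K = 126^35 mod 547.
126^1 ≡ 126 (mod 547)
126^2 = (126^1)^2 ≡ 126^2 = 15876 ≡ 13 (mod 547)
126^4 = (126^2)^2 ≡ 13^2 = 169 ≡ 169 (mod 547)
126^8 = (126^4)^2 ≡ 169^2 = 28561 ≡ 117 (mod 547)
126^16 = (126^8)^2 ≡ 117^2 = 13689 ≡ 14 (mod 547)
126^32 = (126^16)^2 ≡ 14^2 = 196 ≡ 196 (mod 547)
126^35 = 126^32 · 126^2 · 126^1 ≡ 196 · 13 · 126 ≡ 506 (mod 547).

506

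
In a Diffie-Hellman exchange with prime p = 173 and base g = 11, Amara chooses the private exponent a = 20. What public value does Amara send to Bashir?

Public value = 11^20 mod 173.
11^1 ≡ 11 (mod 173)
11^2 = (11^1)^2 ≡ 11^2 = 121 ≡ 121 (mod 173)
11^4 = (11^2)^2 ≡ 121^2 = 14641 ≡ 109 (mod 173)
11^8 = (11^4)^2 ≡ 109^2 = 11881 ≡ 117 (mod 173)
11^16 = (11^8)^2 ≡ 117^2 = 13689 ≡ 22 (mod 173)
11^20 = 11^16 · 11^4 ≡ 22 · 109 ≡ 149 (mod 173).

149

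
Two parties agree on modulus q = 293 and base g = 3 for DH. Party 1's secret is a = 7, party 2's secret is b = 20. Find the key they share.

84

Party 1 sends A = g^a mod q = 3^7 mod 293.
3^1 ≡ 3 (mod 293)
3^2 = (3^1)^2 ≡ 3^2 = 9 ≡ 9 (mod 293)
3^4 = (3^2)^2 ≡ 9^2 = 81 ≡ 81 (mod 293)
3^7 = 3^4 · 3^2 · 3^1 ≡ 81 · 9 · 3 ≡ 136 (mod 293).
So A = 136. Party 2 then computes K = A^b mod q = 136^20 mod 293.
136^1 ≡ 136 (mod 293)
136^2 = (136^1)^2 ≡ 136^2 = 18496 ≡ 37 (mod 293)
136^4 = (136^2)^2 ≡ 37^2 = 1369 ≡ 197 (mod 293)
136^8 = (136^4)^2 ≡ 197^2 = 38809 ≡ 133 (mod 293)
136^16 = (136^8)^2 ≡ 133^2 = 17689 ≡ 109 (mod 293)
136^20 = 136^16 · 136^4 ≡ 109 · 197 ≡ 84 (mod 293).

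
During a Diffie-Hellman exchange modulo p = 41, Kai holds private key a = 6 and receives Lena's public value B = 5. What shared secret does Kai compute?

4

Shared key K = 5^6 mod 41.
5^1 ≡ 5 (mod 41)
5^2 = (5^1)^2 ≡ 5^2 = 25 ≡ 25 (mod 41)
5^4 = (5^2)^2 ≡ 25^2 = 625 ≡ 10 (mod 41)
5^6 = 5^4 · 5^2 ≡ 10 · 25 ≡ 4 (mod 41).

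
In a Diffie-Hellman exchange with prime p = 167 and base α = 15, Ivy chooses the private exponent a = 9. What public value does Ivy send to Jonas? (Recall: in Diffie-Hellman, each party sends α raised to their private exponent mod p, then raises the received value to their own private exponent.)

Public value = 15^9 mod 167.
15^1 ≡ 15 (mod 167)
15^2 = (15^1)^2 ≡ 15^2 = 225 ≡ 58 (mod 167)
15^4 = (15^2)^2 ≡ 58^2 = 3364 ≡ 24 (mod 167)
15^8 = (15^4)^2 ≡ 24^2 = 576 ≡ 75 (mod 167)
15^9 = 15^8 · 15^1 ≡ 75 · 15 ≡ 123 (mod 167).

123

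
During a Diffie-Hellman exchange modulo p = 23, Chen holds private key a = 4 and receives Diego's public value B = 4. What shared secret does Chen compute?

Shared key K = 4^4 mod 23.
4^1 ≡ 4 (mod 23)
4^2 = (4^1)^2 ≡ 4^2 = 16 ≡ 16 (mod 23)
4^4 = (4^2)^2 ≡ 16^2 = 256 ≡ 3 (mod 23)

3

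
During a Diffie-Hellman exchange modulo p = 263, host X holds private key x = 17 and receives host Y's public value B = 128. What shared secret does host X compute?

Shared key K = 128^17 mod 263.
128^1 ≡ 128 (mod 263)
128^2 = (128^1)^2 ≡ 128^2 = 16384 ≡ 78 (mod 263)
128^4 = (128^2)^2 ≡ 78^2 = 6084 ≡ 35 (mod 263)
128^8 = (128^4)^2 ≡ 35^2 = 1225 ≡ 173 (mod 263)
128^16 = (128^8)^2 ≡ 173^2 = 29929 ≡ 210 (mod 263)
128^17 = 128^16 · 128^1 ≡ 210 · 128 ≡ 54 (mod 263).

54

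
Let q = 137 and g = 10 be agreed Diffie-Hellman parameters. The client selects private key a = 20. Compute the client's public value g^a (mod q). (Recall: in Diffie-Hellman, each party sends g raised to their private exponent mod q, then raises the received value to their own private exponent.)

136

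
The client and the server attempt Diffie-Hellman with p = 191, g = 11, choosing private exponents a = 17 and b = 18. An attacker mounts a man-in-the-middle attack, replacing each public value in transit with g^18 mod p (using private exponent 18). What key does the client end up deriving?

121

The client receives an attacker's public value M = 11^18 mod 191 instead of the honest one.
11^1 ≡ 11 (mod 191)
11^2 = (11^1)^2 ≡ 11^2 = 121 ≡ 121 (mod 191)
11^4 = (11^2)^2 ≡ 121^2 = 14641 ≡ 125 (mod 191)
11^8 = (11^4)^2 ≡ 125^2 = 15625 ≡ 154 (mod 191)
11^16 = (11^8)^2 ≡ 154^2 = 23716 ≡ 32 (mod 191)
11^18 = 11^16 · 11^2 ≡ 32 · 121 ≡ 52 (mod 191).
So M = 52. The client computes K = M^17 mod 191.
52^1 ≡ 52 (mod 191)
52^2 = (52^1)^2 ≡ 52^2 = 2704 ≡ 30 (mod 191)
52^4 = (52^2)^2 ≡ 30^2 = 900 ≡ 136 (mod 191)
52^8 = (52^4)^2 ≡ 136^2 = 18496 ≡ 160 (mod 191)
52^16 = (52^8)^2 ≡ 160^2 = 25600 ≡ 6 (mod 191)
52^17 = 52^16 · 52^1 ≡ 6 · 52 ≡ 121 (mod 191).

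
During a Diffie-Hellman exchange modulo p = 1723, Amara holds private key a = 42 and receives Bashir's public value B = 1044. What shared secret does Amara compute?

Shared key K = 1044^42 mod 1723.
1044^1 ≡ 1044 (mod 1723)
1044^2 = (1044^1)^2 ≡ 1044^2 = 1089936 ≡ 1000 (mod 1723)
1044^4 = (1044^2)^2 ≡ 1000^2 = 1000000 ≡ 660 (mod 1723)
1044^8 = (1044^4)^2 ≡ 660^2 = 435600 ≡ 1404 (mod 1723)
1044^16 = (1044^8)^2 ≡ 1404^2 = 1971216 ≡ 104 (mod 1723)
1044^32 = (1044^16)^2 ≡ 104^2 = 10816 ≡ 478 (mod 1723)
1044^42 = 1044^32 · 1044^8 · 1044^2 ≡ 478 · 1404 · 1000 ≡ 54 (mod 1723).

54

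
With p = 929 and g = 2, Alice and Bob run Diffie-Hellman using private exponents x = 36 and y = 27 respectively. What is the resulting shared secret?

439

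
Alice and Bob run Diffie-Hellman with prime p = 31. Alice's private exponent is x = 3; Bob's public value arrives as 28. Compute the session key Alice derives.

4

Shared key K = 28^3 mod 31.
28^1 ≡ 28 (mod 31)
28^2 = (28^1)^2 ≡ 28^2 = 784 ≡ 9 (mod 31)
28^3 = 28^2 · 28^1 ≡ 9 · 28 ≡ 4 (mod 31).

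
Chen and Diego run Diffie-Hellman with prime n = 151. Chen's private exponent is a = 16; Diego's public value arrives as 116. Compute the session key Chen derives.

22

Shared key K = 116^16 mod 151.
116^1 ≡ 116 (mod 151)
116^2 = (116^1)^2 ≡ 116^2 = 13456 ≡ 17 (mod 151)
116^4 = (116^2)^2 ≡ 17^2 = 289 ≡ 138 (mod 151)
116^8 = (116^4)^2 ≡ 138^2 = 19044 ≡ 18 (mod 151)
116^16 = (116^8)^2 ≡ 18^2 = 324 ≡ 22 (mod 151)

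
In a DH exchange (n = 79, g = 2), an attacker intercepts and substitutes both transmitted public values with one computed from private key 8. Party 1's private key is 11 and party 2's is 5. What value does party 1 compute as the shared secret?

76

Party 1 receives an attacker's public value M = 2^8 mod 79 instead of the honest one.
2^1 ≡ 2 (mod 79)
2^2 = (2^1)^2 ≡ 2^2 = 4 ≡ 4 (mod 79)
2^4 = (2^2)^2 ≡ 4^2 = 16 ≡ 16 (mod 79)
2^8 = (2^4)^2 ≡ 16^2 = 256 ≡ 19 (mod 79)
So M = 19. Party 1 computes K = M^11 mod 79.
19^1 ≡ 19 (mod 79)
19^2 = (19^1)^2 ≡ 19^2 = 361 ≡ 45 (mod 79)
19^4 = (19^2)^2 ≡ 45^2 = 2025 ≡ 50 (mod 79)
19^8 = (19^4)^2 ≡ 50^2 = 2500 ≡ 51 (mod 79)
19^11 = 19^8 · 19^2 · 19^1 ≡ 51 · 45 · 19 ≡ 76 (mod 79).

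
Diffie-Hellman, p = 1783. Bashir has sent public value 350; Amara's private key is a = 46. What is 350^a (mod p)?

Shared key K = 350^46 mod 1783.
350^1 ≡ 350 (mod 1783)
350^2 = (350^1)^2 ≡ 350^2 = 122500 ≡ 1256 (mod 1783)
350^4 = (350^2)^2 ≡ 1256^2 = 1577536 ≡ 1364 (mod 1783)
350^8 = (350^4)^2 ≡ 1364^2 = 1860496 ≡ 827 (mod 1783)
350^16 = (350^8)^2 ≡ 827^2 = 683929 ≡ 1040 (mod 1783)
350^32 = (350^16)^2 ≡ 1040^2 = 1081600 ≡ 1102 (mod 1783)
350^46 = 350^32 · 350^8 · 350^4 · 350^2 ≡ 1102 · 827 · 1364 · 1256 ≡ 515 (mod 1783).

515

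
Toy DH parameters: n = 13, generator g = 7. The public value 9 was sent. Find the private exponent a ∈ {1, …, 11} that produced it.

4

Try successive powers of 7 modulo 13:
7^1 ≡ 7
7^2 ≡ 10
7^3 ≡ 5
7^4 ≡ 9
Found: a = 4.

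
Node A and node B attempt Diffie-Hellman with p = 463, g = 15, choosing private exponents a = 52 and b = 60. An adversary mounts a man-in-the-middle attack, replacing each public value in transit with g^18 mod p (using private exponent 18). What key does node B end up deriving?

Node B receives an adversary's public value M = 15^18 mod 463 instead of the honest one.
15^1 ≡ 15 (mod 463)
15^2 = (15^1)^2 ≡ 15^2 = 225 ≡ 225 (mod 463)
15^4 = (15^2)^2 ≡ 225^2 = 50625 ≡ 158 (mod 463)
15^8 = (15^4)^2 ≡ 158^2 = 24964 ≡ 425 (mod 463)
15^16 = (15^8)^2 ≡ 425^2 = 180625 ≡ 55 (mod 463)
15^18 = 15^16 · 15^2 ≡ 55 · 225 ≡ 337 (mod 463).
So M = 337. Node B computes K = M^60 mod 463.
337^1 ≡ 337 (mod 463)
337^2 = (337^1)^2 ≡ 337^2 = 113569 ≡ 134 (mod 463)
337^4 = (337^2)^2 ≡ 134^2 = 17956 ≡ 362 (mod 463)
337^8 = (337^4)^2 ≡ 362^2 = 131044 ≡ 15 (mod 463)
337^16 = (337^8)^2 ≡ 15^2 = 225 ≡ 225 (mod 463)
337^32 = (337^16)^2 ≡ 225^2 = 50625 ≡ 158 (mod 463)
337^60 = 337^32 · 337^16 · 337^8 · 337^4 ≡ 158 · 225 · 15 · 362 ≡ 225 (mod 463).

225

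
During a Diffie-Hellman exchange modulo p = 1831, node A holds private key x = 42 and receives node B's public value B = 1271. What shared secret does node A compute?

246

Shared key K = 1271^42 mod 1831.
1271^1 ≡ 1271 (mod 1831)
1271^2 = (1271^1)^2 ≡ 1271^2 = 1615441 ≡ 499 (mod 1831)
1271^4 = (1271^2)^2 ≡ 499^2 = 249001 ≡ 1816 (mod 1831)
1271^8 = (1271^4)^2 ≡ 1816^2 = 3297856 ≡ 225 (mod 1831)
1271^16 = (1271^8)^2 ≡ 225^2 = 50625 ≡ 1188 (mod 1831)
1271^32 = (1271^16)^2 ≡ 1188^2 = 1411344 ≡ 1474 (mod 1831)
1271^42 = 1271^32 · 1271^8 · 1271^2 ≡ 1474 · 225 · 499 ≡ 246 (mod 1831).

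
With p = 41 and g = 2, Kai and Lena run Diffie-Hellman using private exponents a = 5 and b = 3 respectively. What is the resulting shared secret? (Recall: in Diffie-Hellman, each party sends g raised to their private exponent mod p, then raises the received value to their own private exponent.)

9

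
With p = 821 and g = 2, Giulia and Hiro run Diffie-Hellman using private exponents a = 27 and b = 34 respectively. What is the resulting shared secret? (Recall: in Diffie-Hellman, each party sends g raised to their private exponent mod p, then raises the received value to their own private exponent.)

196

Giulia sends A = g^a mod p = 2^27 mod 821.
2^1 ≡ 2 (mod 821)
2^2 = (2^1)^2 ≡ 2^2 = 4 ≡ 4 (mod 821)
2^4 = (2^2)^2 ≡ 4^2 = 16 ≡ 16 (mod 821)
2^8 = (2^4)^2 ≡ 16^2 = 256 ≡ 256 (mod 821)
2^16 = (2^8)^2 ≡ 256^2 = 65536 ≡ 677 (mod 821)
2^27 = 2^16 · 2^8 · 2^2 · 2^1 ≡ 677 · 256 · 4 · 2 ≡ 648 (mod 821).
So A = 648. Hiro then computes K = A^b mod p = 648^34 mod 821.
648^1 ≡ 648 (mod 821)
648^2 = (648^1)^2 ≡ 648^2 = 419904 ≡ 373 (mod 821)
648^4 = (648^2)^2 ≡ 373^2 = 139129 ≡ 380 (mod 821)
648^8 = (648^4)^2 ≡ 380^2 = 144400 ≡ 725 (mod 821)
648^16 = (648^8)^2 ≡ 725^2 = 525625 ≡ 185 (mod 821)
648^32 = (648^16)^2 ≡ 185^2 = 34225 ≡ 564 (mod 821)
648^34 = 648^32 · 648^2 ≡ 564 · 373 ≡ 196 (mod 821).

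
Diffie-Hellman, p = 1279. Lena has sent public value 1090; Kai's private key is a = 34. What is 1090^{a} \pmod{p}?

629

Shared key K = 1090^34 mod 1279.
1090^1 ≡ 1090 (mod 1279)
1090^2 = (1090^1)^2 ≡ 1090^2 = 1188100 ≡ 1188 (mod 1279)
1090^4 = (1090^2)^2 ≡ 1188^2 = 1411344 ≡ 607 (mod 1279)
1090^8 = (1090^4)^2 ≡ 607^2 = 368449 ≡ 97 (mod 1279)
1090^16 = (1090^8)^2 ≡ 97^2 = 9409 ≡ 456 (mod 1279)
1090^32 = (1090^16)^2 ≡ 456^2 = 207936 ≡ 738 (mod 1279)
1090^34 = 1090^32 · 1090^2 ≡ 738 · 1188 ≡ 629 (mod 1279).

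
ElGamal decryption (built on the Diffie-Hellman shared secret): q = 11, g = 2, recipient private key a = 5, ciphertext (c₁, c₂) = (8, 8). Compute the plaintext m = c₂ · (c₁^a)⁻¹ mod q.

Shared mask s = c₁^a mod q = 8^5 mod 11.
8^1 ≡ 8 (mod 11)
8^2 = (8^1)^2 ≡ 8^2 = 64 ≡ 9 (mod 11)
8^4 = (8^2)^2 ≡ 9^2 = 81 ≡ 4 (mod 11)
8^5 = 8^4 · 8^1 ≡ 4 · 8 ≡ 10 (mod 11).
So s = 10; s⁻¹ ≡ 10 (mod 11).
m = c₂ · s⁻¹ mod 11 = 8 · 10 mod 11 = 3.

3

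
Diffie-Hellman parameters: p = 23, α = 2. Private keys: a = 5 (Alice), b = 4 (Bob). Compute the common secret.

6

Bob sends B = α^b mod p = 2^4 mod 23.
2^1 ≡ 2 (mod 23)
2^2 = (2^1)^2 ≡ 2^2 = 4 ≡ 4 (mod 23)
2^4 = (2^2)^2 ≡ 4^2 = 16 ≡ 16 (mod 23)
So B = 16. Alice then computes K = B^a mod p = 16^5 mod 23.
16^1 ≡ 16 (mod 23)
16^2 = (16^1)^2 ≡ 16^2 = 256 ≡ 3 (mod 23)
16^4 = (16^2)^2 ≡ 3^2 = 9 ≡ 9 (mod 23)
16^5 = 16^4 · 16^1 ≡ 9 · 16 ≡ 6 (mod 23).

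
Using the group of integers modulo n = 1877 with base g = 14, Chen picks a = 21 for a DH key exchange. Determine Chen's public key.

Public value = 14^21 (mod 1877).
14^1 ≡ 14 (mod 1877)
14^2 = (14^1)^2 ≡ 14^2 = 196 ≡ 196 (mod 1877)
14^4 = (14^2)^2 ≡ 196^2 = 38416 ≡ 876 (mod 1877)
14^8 = (14^4)^2 ≡ 876^2 = 767376 ≡ 1560 (mod 1877)
14^16 = (14^8)^2 ≡ 1560^2 = 2433600 ≡ 1008 (mod 1877)
14^21 = 14^16 · 14^4 · 14^1 ≡ 1008 · 876 · 14 ≡ 190 (mod 1877).

190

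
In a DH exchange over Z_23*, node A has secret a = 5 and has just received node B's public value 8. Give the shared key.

16

Shared key K = 8^5 mod 23.
8^1 ≡ 8 (mod 23)
8^2 = (8^1)^2 ≡ 8^2 = 64 ≡ 18 (mod 23)
8^4 = (8^2)^2 ≡ 18^2 = 324 ≡ 2 (mod 23)
8^5 = 8^4 · 8^1 ≡ 2 · 8 ≡ 16 (mod 23).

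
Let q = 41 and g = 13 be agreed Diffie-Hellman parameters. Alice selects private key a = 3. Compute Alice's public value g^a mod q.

24

Public value = 13^3 mod 41.
13^1 ≡ 13 (mod 41)
13^2 = (13^1)^2 ≡ 13^2 = 169 ≡ 5 (mod 41)
13^3 = 13^2 · 13^1 ≡ 5 · 13 ≡ 24 (mod 41).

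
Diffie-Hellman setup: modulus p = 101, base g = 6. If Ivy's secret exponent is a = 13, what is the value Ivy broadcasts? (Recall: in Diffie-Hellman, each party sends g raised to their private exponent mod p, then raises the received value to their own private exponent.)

14

Public value = 6^13 mod 101.
6^1 ≡ 6 (mod 101)
6^2 = (6^1)^2 ≡ 6^2 = 36 ≡ 36 (mod 101)
6^4 = (6^2)^2 ≡ 36^2 = 1296 ≡ 84 (mod 101)
6^8 = (6^4)^2 ≡ 84^2 = 7056 ≡ 87 (mod 101)
6^13 = 6^8 · 6^4 · 6^1 ≡ 87 · 84 · 6 ≡ 14 (mod 101).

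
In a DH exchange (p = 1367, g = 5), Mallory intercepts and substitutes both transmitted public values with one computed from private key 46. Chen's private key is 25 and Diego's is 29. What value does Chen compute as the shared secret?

1104

Chen receives Mallory's public value M = 5^46 mod 1367 instead of the honest one.
5^1 ≡ 5 (mod 1367)
5^2 = (5^1)^2 ≡ 5^2 = 25 ≡ 25 (mod 1367)
5^4 = (5^2)^2 ≡ 25^2 = 625 ≡ 625 (mod 1367)
5^8 = (5^4)^2 ≡ 625^2 = 390625 ≡ 1030 (mod 1367)
5^16 = (5^8)^2 ≡ 1030^2 = 1060900 ≡ 108 (mod 1367)
5^32 = (5^16)^2 ≡ 108^2 = 11664 ≡ 728 (mod 1367)
5^46 = 5^32 · 5^8 · 5^4 · 5^2 ≡ 728 · 1030 · 625 · 25 ≡ 575 (mod 1367).
So M = 575. Chen computes K = M^25 mod 1367.
575^1 ≡ 575 (mod 1367)
575^2 = (575^1)^2 ≡ 575^2 = 330625 ≡ 1178 (mod 1367)
575^4 = (575^2)^2 ≡ 1178^2 = 1387684 ≡ 179 (mod 1367)
575^8 = (575^4)^2 ≡ 179^2 = 32041 ≡ 600 (mod 1367)
575^16 = (575^8)^2 ≡ 600^2 = 360000 ≡ 479 (mod 1367)
575^25 = 575^16 · 575^8 · 575^1 ≡ 479 · 600 · 575 ≡ 1104 (mod 1367).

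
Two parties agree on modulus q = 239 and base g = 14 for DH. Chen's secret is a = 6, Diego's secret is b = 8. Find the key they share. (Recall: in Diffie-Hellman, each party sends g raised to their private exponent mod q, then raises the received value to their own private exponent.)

Diego sends B = g^b mod q = 14^8 mod 239.
14^1 ≡ 14 (mod 239)
14^2 = (14^1)^2 ≡ 14^2 = 196 ≡ 196 (mod 239)
14^4 = (14^2)^2 ≡ 196^2 = 38416 ≡ 176 (mod 239)
14^8 = (14^4)^2 ≡ 176^2 = 30976 ≡ 145 (mod 239)
So B = 145. Chen then computes K = B^a mod q = 145^6 mod 239.
145^1 ≡ 145 (mod 239)
145^2 = (145^1)^2 ≡ 145^2 = 21025 ≡ 232 (mod 239)
145^4 = (145^2)^2 ≡ 232^2 = 53824 ≡ 49 (mod 239)
145^6 = 145^4 · 145^2 ≡ 49 · 232 ≡ 135 (mod 239).

135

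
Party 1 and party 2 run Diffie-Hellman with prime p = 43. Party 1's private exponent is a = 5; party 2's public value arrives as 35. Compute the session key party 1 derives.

41

Shared key K = 35^5 mod 43.
35^1 ≡ 35 (mod 43)
35^2 = (35^1)^2 ≡ 35^2 = 1225 ≡ 21 (mod 43)
35^4 = (35^2)^2 ≡ 21^2 = 441 ≡ 11 (mod 43)
35^5 = 35^4 · 35^1 ≡ 11 · 35 ≡ 41 (mod 43).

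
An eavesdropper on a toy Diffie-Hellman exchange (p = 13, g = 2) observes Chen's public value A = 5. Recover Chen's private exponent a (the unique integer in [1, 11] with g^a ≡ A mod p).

9

Try successive powers of 2 modulo 13:
2^1 ≡ 2
2^2 ≡ 4
2^3 ≡ 8
2^4 ≡ 3
2^5 ≡ 6
2^6 ≡ 12
2^7 ≡ 11
2^8 ≡ 9
2^9 ≡ 5
Found: a = 9.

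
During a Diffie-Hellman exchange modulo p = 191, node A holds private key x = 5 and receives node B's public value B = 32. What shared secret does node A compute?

125

Shared key K = 32^5 mod 191.
32^1 ≡ 32 (mod 191)
32^2 = (32^1)^2 ≡ 32^2 = 1024 ≡ 69 (mod 191)
32^4 = (32^2)^2 ≡ 69^2 = 4761 ≡ 177 (mod 191)
32^5 = 32^4 · 32^1 ≡ 177 · 32 ≡ 125 (mod 191).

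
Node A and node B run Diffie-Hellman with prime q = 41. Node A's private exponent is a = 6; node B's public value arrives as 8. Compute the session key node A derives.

Shared key K = 8^6 mod 41.
8^1 ≡ 8 (mod 41)
8^2 = (8^1)^2 ≡ 8^2 = 64 ≡ 23 (mod 41)
8^4 = (8^2)^2 ≡ 23^2 = 529 ≡ 37 (mod 41)
8^6 = 8^4 · 8^2 ≡ 37 · 23 ≡ 31 (mod 41).

31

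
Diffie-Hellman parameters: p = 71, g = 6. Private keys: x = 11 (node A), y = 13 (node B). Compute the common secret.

3

Node B sends B = g^y mod p = 6^13 mod 71.
6^1 ≡ 6 (mod 71)
6^2 = (6^1)^2 ≡ 6^2 = 36 ≡ 36 (mod 71)
6^4 = (6^2)^2 ≡ 36^2 = 1296 ≡ 18 (mod 71)
6^8 = (6^4)^2 ≡ 18^2 = 324 ≡ 40 (mod 71)
6^13 = 6^8 · 6^4 · 6^1 ≡ 40 · 18 · 6 ≡ 60 (mod 71).
So B = 60. Node A then computes K = B^x mod p = 60^11 mod 71.
60^1 ≡ 60 (mod 71)
60^2 = (60^1)^2 ≡ 60^2 = 3600 ≡ 50 (mod 71)
60^4 = (60^2)^2 ≡ 50^2 = 2500 ≡ 15 (mod 71)
60^8 = (60^4)^2 ≡ 15^2 = 225 ≡ 12 (mod 71)
60^11 = 60^8 · 60^2 · 60^1 ≡ 12 · 50 · 60 ≡ 3 (mod 71).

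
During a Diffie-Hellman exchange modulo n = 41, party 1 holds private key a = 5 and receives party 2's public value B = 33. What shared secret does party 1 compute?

Shared key K = 33^5 mod 41.
33^1 ≡ 33 (mod 41)
33^2 = (33^1)^2 ≡ 33^2 = 1089 ≡ 23 (mod 41)
33^4 = (33^2)^2 ≡ 23^2 = 529 ≡ 37 (mod 41)
33^5 = 33^4 · 33^1 ≡ 37 · 33 ≡ 32 (mod 41).

32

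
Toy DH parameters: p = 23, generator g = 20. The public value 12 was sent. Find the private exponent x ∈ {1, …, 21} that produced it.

4

Try successive powers of 20 modulo 23:
20^1 ≡ 20
20^2 ≡ 9
20^3 ≡ 19
20^4 ≡ 12
Found: x = 4.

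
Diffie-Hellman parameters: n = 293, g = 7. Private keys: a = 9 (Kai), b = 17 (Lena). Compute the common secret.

Lena sends B = g^b mod n = 7^17 mod 293.
7^1 ≡ 7 (mod 293)
7^2 = (7^1)^2 ≡ 7^2 = 49 ≡ 49 (mod 293)
7^4 = (7^2)^2 ≡ 49^2 = 2401 ≡ 57 (mod 293)
7^8 = (7^4)^2 ≡ 57^2 = 3249 ≡ 26 (mod 293)
7^16 = (7^8)^2 ≡ 26^2 = 676 ≡ 90 (mod 293)
7^17 = 7^16 · 7^1 ≡ 90 · 7 ≡ 44 (mod 293).
So B = 44. Kai then computes K = B^a mod n = 44^9 mod 293.
44^1 ≡ 44 (mod 293)
44^2 = (44^1)^2 ≡ 44^2 = 1936 ≡ 178 (mod 293)
44^4 = (44^2)^2 ≡ 178^2 = 31684 ≡ 40 (mod 293)
44^8 = (44^4)^2 ≡ 40^2 = 1600 ≡ 135 (mod 293)
44^9 = 44^8 · 44^1 ≡ 135 · 44 ≡ 80 (mod 293).

80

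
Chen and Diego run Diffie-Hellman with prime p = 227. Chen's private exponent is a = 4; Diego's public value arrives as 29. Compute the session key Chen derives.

176

Shared key K = 29^4 mod 227.
29^1 ≡ 29 (mod 227)
29^2 = (29^1)^2 ≡ 29^2 = 841 ≡ 160 (mod 227)
29^4 = (29^2)^2 ≡ 160^2 = 25600 ≡ 176 (mod 227)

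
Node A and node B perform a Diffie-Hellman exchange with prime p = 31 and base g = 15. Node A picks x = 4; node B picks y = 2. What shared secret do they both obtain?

4

Node A sends A = g^x mod p = 15^4 mod 31.
15^1 ≡ 15 (mod 31)
15^2 = (15^1)^2 ≡ 15^2 = 225 ≡ 8 (mod 31)
15^4 = (15^2)^2 ≡ 8^2 = 64 ≡ 2 (mod 31)
So A = 2. Node B then computes K = A^y mod p = 2^2 mod 31.
2^1 ≡ 2 (mod 31)
2^2 = (2^1)^2 ≡ 2^2 = 4 ≡ 4 (mod 31)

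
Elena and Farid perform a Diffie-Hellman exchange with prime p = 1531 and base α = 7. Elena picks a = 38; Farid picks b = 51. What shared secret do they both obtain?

Farid sends B = α^b mod p = 7^51 mod 1531.
7^1 ≡ 7 (mod 1531)
7^2 = (7^1)^2 ≡ 7^2 = 49 ≡ 49 (mod 1531)
7^4 = (7^2)^2 ≡ 49^2 = 2401 ≡ 870 (mod 1531)
7^8 = (7^4)^2 ≡ 870^2 = 756900 ≡ 586 (mod 1531)
7^16 = (7^8)^2 ≡ 586^2 = 343396 ≡ 452 (mod 1531)
7^32 = (7^16)^2 ≡ 452^2 = 204304 ≡ 681 (mod 1531)
7^51 = 7^32 · 7^16 · 7^2 · 7^1 ≡ 681 · 452 · 49 · 7 ≡ 225 (mod 1531).
So B = 225. Elena then computes K = B^a mod p = 225^38 mod 1531.
225^1 ≡ 225 (mod 1531)
225^2 = (225^1)^2 ≡ 225^2 = 50625 ≡ 102 (mod 1531)
225^4 = (225^2)^2 ≡ 102^2 = 10404 ≡ 1218 (mod 1531)
225^8 = (225^4)^2 ≡ 1218^2 = 1483524 ≡ 1516 (mod 1531)
225^16 = (225^8)^2 ≡ 1516^2 = 2298256 ≡ 225 (mod 1531)
225^32 = (225^16)^2 ≡ 225^2 = 50625 ≡ 102 (mod 1531)
225^38 = 225^32 · 225^4 · 225^2 ≡ 102 · 1218 · 102 ≡ 1516 (mod 1531).

1516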